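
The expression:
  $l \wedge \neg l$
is never true.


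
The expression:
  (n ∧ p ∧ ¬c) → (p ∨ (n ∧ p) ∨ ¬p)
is always true.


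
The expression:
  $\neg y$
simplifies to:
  $\neg y$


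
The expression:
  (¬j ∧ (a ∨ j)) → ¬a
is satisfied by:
  {j: True, a: False}
  {a: False, j: False}
  {a: True, j: True}


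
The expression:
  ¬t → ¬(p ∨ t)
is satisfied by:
  {t: True, p: False}
  {p: False, t: False}
  {p: True, t: True}


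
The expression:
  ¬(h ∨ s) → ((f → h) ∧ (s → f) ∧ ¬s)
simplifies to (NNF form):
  h ∨ s ∨ ¬f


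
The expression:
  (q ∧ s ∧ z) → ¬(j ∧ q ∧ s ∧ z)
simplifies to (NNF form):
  ¬j ∨ ¬q ∨ ¬s ∨ ¬z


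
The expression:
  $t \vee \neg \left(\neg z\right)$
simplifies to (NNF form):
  $t \vee z$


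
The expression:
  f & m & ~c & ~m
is never true.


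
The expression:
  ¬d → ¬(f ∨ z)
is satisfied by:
  {d: True, f: False, z: False}
  {d: True, z: True, f: False}
  {d: True, f: True, z: False}
  {d: True, z: True, f: True}
  {z: False, f: False, d: False}


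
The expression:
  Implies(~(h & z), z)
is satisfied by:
  {z: True}


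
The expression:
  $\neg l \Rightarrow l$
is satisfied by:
  {l: True}


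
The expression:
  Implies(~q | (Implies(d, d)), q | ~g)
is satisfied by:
  {q: True, g: False}
  {g: False, q: False}
  {g: True, q: True}


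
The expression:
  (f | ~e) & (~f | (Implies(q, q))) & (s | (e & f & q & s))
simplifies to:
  s & (f | ~e)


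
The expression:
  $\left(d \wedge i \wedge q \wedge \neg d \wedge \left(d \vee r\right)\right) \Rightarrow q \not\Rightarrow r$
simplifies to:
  $\text{True}$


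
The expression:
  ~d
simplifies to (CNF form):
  ~d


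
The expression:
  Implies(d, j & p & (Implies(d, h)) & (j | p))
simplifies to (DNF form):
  ~d | (h & j & p)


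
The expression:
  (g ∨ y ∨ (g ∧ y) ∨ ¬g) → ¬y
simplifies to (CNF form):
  ¬y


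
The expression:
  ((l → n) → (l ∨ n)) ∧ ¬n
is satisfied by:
  {l: True, n: False}


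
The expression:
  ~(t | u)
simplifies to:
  ~t & ~u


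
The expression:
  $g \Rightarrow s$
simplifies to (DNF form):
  $s \vee \neg g$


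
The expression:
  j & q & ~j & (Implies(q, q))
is never true.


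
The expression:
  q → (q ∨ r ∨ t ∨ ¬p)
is always true.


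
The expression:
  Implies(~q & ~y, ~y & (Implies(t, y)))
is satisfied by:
  {y: True, q: True, t: False}
  {y: True, t: False, q: False}
  {q: True, t: False, y: False}
  {q: False, t: False, y: False}
  {y: True, q: True, t: True}
  {y: True, t: True, q: False}
  {q: True, t: True, y: False}


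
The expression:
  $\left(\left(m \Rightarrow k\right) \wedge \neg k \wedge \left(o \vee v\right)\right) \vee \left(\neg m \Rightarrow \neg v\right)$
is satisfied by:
  {m: True, k: False, v: False}
  {k: False, v: False, m: False}
  {v: True, m: True, k: False}
  {v: True, k: False, m: False}
  {m: True, k: True, v: False}
  {k: True, m: False, v: False}
  {v: True, k: True, m: True}


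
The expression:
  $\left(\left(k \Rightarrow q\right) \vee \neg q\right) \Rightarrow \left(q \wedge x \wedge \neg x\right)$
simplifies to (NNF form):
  $\text{False}$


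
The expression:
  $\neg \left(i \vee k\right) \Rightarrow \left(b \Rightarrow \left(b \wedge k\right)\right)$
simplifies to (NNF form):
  $i \vee k \vee \neg b$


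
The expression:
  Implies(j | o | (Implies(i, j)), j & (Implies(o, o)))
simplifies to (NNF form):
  j | (i & ~o)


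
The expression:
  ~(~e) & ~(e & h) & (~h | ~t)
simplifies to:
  e & ~h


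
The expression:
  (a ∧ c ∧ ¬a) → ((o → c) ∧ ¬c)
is always true.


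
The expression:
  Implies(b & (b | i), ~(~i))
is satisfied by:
  {i: True, b: False}
  {b: False, i: False}
  {b: True, i: True}


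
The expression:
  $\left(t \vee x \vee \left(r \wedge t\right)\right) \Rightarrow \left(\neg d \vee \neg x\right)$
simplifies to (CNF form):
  $\neg d \vee \neg x$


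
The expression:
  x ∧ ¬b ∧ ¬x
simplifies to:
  False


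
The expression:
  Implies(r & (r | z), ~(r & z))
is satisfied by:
  {z: False, r: False}
  {r: True, z: False}
  {z: True, r: False}


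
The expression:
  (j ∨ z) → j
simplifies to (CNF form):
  j ∨ ¬z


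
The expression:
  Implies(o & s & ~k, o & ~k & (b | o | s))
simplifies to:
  True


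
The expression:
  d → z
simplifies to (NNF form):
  z ∨ ¬d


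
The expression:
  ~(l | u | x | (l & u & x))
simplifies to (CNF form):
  ~l & ~u & ~x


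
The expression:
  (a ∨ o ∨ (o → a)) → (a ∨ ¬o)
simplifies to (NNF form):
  a ∨ ¬o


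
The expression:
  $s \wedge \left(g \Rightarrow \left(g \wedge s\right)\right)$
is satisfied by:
  {s: True}


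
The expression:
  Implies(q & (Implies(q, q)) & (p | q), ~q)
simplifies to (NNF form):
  ~q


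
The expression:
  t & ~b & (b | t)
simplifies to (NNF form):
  t & ~b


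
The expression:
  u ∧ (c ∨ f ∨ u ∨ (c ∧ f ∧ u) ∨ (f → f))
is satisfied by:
  {u: True}


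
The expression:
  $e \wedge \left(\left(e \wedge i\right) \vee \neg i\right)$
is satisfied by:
  {e: True}


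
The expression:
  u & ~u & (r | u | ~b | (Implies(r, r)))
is never true.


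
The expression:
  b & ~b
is never true.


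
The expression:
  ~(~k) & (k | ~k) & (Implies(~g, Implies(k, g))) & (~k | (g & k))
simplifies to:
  g & k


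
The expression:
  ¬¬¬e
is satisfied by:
  {e: False}


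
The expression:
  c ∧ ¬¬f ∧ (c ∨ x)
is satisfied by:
  {c: True, f: True}


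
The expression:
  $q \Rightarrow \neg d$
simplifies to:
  $\neg d \vee \neg q$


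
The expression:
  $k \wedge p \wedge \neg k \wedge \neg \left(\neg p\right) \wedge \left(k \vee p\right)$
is never true.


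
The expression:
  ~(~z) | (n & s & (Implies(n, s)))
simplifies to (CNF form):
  (n | z) & (s | z)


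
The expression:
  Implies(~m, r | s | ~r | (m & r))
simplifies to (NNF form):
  True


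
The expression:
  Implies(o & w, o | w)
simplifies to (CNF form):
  True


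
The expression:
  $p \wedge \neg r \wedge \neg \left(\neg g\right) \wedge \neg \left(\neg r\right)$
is never true.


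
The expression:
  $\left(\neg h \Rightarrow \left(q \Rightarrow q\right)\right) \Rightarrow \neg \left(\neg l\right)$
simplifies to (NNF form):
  $l$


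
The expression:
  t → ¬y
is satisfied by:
  {t: False, y: False}
  {y: True, t: False}
  {t: True, y: False}


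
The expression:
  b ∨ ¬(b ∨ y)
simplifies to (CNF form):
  b ∨ ¬y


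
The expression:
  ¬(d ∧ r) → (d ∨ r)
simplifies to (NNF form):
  d ∨ r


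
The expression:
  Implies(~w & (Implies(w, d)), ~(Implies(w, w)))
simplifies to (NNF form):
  w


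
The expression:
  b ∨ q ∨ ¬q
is always true.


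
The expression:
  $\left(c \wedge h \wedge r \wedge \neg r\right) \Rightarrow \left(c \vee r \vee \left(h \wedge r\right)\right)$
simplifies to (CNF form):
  $\text{True}$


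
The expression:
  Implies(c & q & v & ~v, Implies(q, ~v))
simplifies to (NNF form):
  True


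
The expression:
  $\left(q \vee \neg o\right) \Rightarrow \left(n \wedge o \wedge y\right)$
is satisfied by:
  {y: True, o: True, n: True, q: False}
  {y: True, o: True, n: False, q: False}
  {o: True, n: True, y: False, q: False}
  {o: True, y: False, n: False, q: False}
  {y: True, q: True, o: True, n: True}


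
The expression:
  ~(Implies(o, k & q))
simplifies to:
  o & (~k | ~q)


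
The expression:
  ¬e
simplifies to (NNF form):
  ¬e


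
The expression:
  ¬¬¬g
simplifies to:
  ¬g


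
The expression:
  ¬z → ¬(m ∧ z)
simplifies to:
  True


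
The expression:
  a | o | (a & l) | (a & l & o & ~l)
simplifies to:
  a | o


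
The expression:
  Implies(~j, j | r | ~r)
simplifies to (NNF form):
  True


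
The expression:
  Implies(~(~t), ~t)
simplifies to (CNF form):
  ~t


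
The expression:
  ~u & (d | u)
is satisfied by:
  {d: True, u: False}


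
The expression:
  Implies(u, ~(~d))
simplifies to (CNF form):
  d | ~u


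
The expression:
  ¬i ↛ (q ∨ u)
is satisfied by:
  {q: False, u: False, i: False}


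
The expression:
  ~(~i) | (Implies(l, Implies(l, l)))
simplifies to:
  True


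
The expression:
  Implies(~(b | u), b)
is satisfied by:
  {b: True, u: True}
  {b: True, u: False}
  {u: True, b: False}


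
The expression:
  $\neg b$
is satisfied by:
  {b: False}


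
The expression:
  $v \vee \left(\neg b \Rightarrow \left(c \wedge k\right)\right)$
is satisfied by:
  {b: True, k: True, v: True, c: True}
  {b: True, k: True, v: True, c: False}
  {b: True, v: True, c: True, k: False}
  {b: True, v: True, c: False, k: False}
  {b: True, k: True, c: True, v: False}
  {b: True, k: True, c: False, v: False}
  {b: True, c: True, v: False, k: False}
  {b: True, c: False, v: False, k: False}
  {k: True, v: True, c: True, b: False}
  {k: True, v: True, c: False, b: False}
  {v: True, c: True, b: False, k: False}
  {v: True, b: False, c: False, k: False}
  {k: True, c: True, b: False, v: False}


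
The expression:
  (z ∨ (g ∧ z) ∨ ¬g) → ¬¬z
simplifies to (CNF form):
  g ∨ z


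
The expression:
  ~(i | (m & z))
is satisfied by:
  {i: False, m: False, z: False}
  {z: True, i: False, m: False}
  {m: True, i: False, z: False}


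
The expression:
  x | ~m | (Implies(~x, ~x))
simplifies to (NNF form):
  True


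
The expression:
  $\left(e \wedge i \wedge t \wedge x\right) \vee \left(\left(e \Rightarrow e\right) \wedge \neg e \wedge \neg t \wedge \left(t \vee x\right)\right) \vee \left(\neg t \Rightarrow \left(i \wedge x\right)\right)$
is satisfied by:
  {x: True, t: True, i: True, e: False}
  {x: True, t: True, e: False, i: False}
  {x: True, t: True, i: True, e: True}
  {x: True, t: True, e: True, i: False}
  {t: True, i: True, e: False, x: False}
  {t: True, e: False, i: False, x: False}
  {t: True, i: True, e: True, x: False}
  {t: True, e: True, i: False, x: False}
  {i: True, x: True, e: False, t: False}
  {x: True, e: False, i: False, t: False}
  {i: True, x: True, e: True, t: False}


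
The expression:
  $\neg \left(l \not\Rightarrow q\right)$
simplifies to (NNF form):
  $q \vee \neg l$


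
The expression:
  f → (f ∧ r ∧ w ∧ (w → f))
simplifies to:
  (r ∧ w) ∨ ¬f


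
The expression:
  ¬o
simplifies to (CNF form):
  ¬o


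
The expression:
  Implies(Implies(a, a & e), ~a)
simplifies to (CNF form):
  ~a | ~e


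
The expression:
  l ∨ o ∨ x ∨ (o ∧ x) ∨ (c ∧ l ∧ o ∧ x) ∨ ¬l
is always true.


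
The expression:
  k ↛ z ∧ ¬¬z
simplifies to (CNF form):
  False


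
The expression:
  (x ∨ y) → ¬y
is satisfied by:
  {y: False}


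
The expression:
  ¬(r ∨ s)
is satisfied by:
  {r: False, s: False}


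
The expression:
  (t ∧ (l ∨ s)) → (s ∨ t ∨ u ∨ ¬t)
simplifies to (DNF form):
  True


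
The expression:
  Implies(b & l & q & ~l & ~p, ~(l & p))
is always true.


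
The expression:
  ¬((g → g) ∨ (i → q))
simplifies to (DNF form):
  False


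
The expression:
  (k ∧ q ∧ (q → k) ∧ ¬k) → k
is always true.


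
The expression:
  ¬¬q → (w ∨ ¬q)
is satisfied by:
  {w: True, q: False}
  {q: False, w: False}
  {q: True, w: True}


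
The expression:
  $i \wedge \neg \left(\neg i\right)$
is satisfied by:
  {i: True}


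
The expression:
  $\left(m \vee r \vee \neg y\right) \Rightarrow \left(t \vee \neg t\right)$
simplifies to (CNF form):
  $\text{True}$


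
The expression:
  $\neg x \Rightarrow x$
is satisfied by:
  {x: True}


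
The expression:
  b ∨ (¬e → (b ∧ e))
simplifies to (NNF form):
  b ∨ e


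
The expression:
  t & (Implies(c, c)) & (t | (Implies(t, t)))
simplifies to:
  t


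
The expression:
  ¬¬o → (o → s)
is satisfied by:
  {s: True, o: False}
  {o: False, s: False}
  {o: True, s: True}


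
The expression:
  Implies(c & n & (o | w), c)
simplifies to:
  True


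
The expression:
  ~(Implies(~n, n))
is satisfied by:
  {n: False}


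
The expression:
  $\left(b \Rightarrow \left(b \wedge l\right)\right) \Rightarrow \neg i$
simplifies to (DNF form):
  $\left(b \wedge \neg l\right) \vee \neg i$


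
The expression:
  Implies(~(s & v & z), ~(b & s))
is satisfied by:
  {v: True, z: True, s: False, b: False}
  {v: True, z: False, s: False, b: False}
  {z: True, v: False, s: False, b: False}
  {v: False, z: False, s: False, b: False}
  {b: True, v: True, z: True, s: False}
  {b: True, v: True, z: False, s: False}
  {b: True, z: True, v: False, s: False}
  {b: True, z: False, v: False, s: False}
  {v: True, s: True, z: True, b: False}
  {v: True, s: True, z: False, b: False}
  {s: True, z: True, v: False, b: False}
  {s: True, v: False, z: False, b: False}
  {b: True, v: True, s: True, z: True}


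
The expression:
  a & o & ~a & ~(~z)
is never true.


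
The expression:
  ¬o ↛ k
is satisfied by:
  {k: True, o: False}
  {o: False, k: False}
  {o: True, k: True}


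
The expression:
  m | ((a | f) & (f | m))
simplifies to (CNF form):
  f | m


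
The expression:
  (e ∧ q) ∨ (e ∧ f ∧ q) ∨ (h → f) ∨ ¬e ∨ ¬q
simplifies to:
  True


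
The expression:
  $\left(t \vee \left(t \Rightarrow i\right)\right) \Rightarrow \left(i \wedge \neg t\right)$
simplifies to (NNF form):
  $i \wedge \neg t$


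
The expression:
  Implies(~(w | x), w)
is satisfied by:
  {x: True, w: True}
  {x: True, w: False}
  {w: True, x: False}


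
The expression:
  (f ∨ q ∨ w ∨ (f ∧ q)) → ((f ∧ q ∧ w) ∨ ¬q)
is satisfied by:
  {f: True, w: True, q: False}
  {f: True, w: False, q: False}
  {w: True, f: False, q: False}
  {f: False, w: False, q: False}
  {q: True, f: True, w: True}


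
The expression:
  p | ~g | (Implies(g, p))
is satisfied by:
  {p: True, g: False}
  {g: False, p: False}
  {g: True, p: True}


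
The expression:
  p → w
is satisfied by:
  {w: True, p: False}
  {p: False, w: False}
  {p: True, w: True}


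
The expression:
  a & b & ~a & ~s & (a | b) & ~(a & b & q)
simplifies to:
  False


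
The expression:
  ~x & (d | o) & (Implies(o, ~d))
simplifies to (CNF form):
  ~x & (d | o) & (~d | ~o)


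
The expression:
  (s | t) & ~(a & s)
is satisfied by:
  {t: True, a: False, s: False}
  {s: True, t: True, a: False}
  {s: True, a: False, t: False}
  {t: True, a: True, s: False}


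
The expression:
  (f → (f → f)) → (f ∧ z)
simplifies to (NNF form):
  f ∧ z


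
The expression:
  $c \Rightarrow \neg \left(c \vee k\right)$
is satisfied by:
  {c: False}


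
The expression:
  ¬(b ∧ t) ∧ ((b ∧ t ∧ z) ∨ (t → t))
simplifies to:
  ¬b ∨ ¬t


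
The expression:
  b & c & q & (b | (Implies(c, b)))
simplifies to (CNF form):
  b & c & q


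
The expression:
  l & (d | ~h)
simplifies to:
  l & (d | ~h)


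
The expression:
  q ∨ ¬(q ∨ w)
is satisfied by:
  {q: True, w: False}
  {w: False, q: False}
  {w: True, q: True}


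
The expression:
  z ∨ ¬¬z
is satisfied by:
  {z: True}


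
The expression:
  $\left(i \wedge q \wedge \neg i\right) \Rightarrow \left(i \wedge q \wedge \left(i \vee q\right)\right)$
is always true.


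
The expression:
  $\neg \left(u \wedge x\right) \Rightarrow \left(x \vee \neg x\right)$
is always true.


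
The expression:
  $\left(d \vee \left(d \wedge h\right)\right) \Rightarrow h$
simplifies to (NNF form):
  $h \vee \neg d$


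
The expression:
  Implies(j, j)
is always true.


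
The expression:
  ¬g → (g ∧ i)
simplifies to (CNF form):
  g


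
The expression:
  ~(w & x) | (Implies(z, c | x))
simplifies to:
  True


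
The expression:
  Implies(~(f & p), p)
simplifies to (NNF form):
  p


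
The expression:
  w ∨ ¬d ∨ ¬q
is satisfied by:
  {w: True, q: False, d: False}
  {w: False, q: False, d: False}
  {d: True, w: True, q: False}
  {d: True, w: False, q: False}
  {q: True, w: True, d: False}
  {q: True, w: False, d: False}
  {q: True, d: True, w: True}


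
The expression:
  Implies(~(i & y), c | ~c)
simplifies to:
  True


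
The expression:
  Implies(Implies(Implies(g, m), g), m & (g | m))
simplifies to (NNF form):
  m | ~g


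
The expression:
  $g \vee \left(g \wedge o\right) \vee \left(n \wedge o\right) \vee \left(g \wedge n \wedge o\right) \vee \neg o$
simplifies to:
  $g \vee n \vee \neg o$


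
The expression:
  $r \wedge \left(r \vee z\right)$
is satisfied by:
  {r: True}


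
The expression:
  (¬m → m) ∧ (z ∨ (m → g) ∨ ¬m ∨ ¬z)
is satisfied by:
  {m: True}


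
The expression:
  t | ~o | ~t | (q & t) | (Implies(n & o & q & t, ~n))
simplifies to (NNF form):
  True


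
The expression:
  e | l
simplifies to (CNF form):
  e | l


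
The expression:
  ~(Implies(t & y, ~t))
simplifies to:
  t & y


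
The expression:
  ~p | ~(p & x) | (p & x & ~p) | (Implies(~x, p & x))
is always true.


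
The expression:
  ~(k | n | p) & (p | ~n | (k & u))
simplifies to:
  ~k & ~n & ~p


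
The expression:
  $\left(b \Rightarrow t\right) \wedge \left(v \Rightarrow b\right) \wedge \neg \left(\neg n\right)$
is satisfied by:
  {t: True, n: True, v: False, b: False}
  {n: True, b: False, t: False, v: False}
  {b: True, t: True, n: True, v: False}
  {v: True, b: True, n: True, t: True}


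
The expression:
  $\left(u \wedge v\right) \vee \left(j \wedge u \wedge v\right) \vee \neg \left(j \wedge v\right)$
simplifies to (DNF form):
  $u \vee \neg j \vee \neg v$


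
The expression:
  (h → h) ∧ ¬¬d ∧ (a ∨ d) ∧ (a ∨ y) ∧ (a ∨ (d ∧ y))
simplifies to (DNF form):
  (a ∧ d) ∨ (d ∧ y)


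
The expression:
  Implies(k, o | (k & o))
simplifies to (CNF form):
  o | ~k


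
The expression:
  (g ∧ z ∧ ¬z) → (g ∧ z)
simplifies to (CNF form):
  True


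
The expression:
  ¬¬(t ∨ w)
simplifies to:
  t ∨ w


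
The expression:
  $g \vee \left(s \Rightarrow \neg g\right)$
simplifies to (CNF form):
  $\text{True}$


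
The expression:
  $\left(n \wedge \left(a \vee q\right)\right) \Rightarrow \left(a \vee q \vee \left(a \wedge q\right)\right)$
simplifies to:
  $\text{True}$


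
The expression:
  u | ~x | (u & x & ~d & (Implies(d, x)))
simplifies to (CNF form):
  u | ~x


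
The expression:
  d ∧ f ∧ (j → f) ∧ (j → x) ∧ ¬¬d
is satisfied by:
  {x: True, d: True, f: True, j: False}
  {d: True, f: True, x: False, j: False}
  {j: True, x: True, d: True, f: True}


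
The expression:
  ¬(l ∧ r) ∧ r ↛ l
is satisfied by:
  {r: True, l: False}


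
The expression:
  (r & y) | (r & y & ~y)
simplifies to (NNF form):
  r & y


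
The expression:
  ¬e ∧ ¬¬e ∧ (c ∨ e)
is never true.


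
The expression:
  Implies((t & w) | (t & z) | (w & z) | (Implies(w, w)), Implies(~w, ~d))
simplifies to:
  w | ~d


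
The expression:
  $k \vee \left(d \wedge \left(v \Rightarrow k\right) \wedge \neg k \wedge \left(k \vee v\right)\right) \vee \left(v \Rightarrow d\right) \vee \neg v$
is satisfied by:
  {d: True, k: True, v: False}
  {d: True, v: False, k: False}
  {k: True, v: False, d: False}
  {k: False, v: False, d: False}
  {d: True, k: True, v: True}
  {d: True, v: True, k: False}
  {k: True, v: True, d: False}


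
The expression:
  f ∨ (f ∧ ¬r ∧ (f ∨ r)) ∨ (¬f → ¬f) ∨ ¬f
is always true.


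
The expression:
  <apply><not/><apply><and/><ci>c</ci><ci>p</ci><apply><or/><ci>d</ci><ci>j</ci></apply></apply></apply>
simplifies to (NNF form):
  <apply><or/><apply><not/><ci>c</ci></apply><apply><not/><ci>p</ci></apply><apply><and/><apply><not/><ci>d</ci></apply><apply><not/><ci>j</ci></apply></apply></apply>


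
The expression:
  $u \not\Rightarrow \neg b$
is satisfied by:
  {u: True, b: True}


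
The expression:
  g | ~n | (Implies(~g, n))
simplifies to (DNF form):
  True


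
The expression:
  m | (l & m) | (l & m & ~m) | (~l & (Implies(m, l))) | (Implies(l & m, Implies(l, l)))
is always true.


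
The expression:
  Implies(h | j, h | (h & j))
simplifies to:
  h | ~j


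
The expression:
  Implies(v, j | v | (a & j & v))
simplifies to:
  True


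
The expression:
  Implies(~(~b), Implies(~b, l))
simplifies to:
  True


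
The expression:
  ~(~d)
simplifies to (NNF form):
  d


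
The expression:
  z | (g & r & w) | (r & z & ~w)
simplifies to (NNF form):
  z | (g & r & w)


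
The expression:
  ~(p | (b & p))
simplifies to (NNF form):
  ~p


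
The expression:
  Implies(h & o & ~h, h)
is always true.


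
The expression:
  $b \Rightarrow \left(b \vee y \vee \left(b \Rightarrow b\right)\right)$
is always true.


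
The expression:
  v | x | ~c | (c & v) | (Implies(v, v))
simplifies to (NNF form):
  True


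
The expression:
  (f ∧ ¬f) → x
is always true.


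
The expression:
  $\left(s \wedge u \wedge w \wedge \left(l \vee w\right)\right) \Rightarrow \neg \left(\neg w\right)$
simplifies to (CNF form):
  $\text{True}$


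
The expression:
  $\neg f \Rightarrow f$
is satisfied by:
  {f: True}


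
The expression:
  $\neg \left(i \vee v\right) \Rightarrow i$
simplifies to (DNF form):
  $i \vee v$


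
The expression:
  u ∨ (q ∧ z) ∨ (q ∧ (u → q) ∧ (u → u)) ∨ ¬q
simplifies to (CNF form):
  True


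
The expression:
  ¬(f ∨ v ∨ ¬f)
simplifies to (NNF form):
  False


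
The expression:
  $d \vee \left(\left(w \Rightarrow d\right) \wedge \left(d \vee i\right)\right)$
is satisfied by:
  {i: True, d: True, w: False}
  {d: True, w: False, i: False}
  {i: True, d: True, w: True}
  {d: True, w: True, i: False}
  {i: True, w: False, d: False}


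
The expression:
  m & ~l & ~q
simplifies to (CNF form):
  m & ~l & ~q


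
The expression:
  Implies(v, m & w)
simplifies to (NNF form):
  ~v | (m & w)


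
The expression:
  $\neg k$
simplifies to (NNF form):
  $\neg k$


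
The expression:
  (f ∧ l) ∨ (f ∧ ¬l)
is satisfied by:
  {f: True}


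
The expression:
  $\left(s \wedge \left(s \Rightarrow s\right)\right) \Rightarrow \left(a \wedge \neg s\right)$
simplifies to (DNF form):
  $\neg s$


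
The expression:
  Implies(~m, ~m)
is always true.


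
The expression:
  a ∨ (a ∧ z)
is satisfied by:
  {a: True}


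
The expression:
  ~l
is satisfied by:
  {l: False}


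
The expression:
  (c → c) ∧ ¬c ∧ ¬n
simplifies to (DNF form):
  ¬c ∧ ¬n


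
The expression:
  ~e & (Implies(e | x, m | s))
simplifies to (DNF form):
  (m & ~e) | (s & ~e) | (~e & ~x)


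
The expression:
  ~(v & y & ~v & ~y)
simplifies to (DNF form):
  True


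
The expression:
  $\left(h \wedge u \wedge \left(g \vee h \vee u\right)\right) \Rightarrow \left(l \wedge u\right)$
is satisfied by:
  {l: True, h: False, u: False}
  {h: False, u: False, l: False}
  {l: True, u: True, h: False}
  {u: True, h: False, l: False}
  {l: True, h: True, u: False}
  {h: True, l: False, u: False}
  {l: True, u: True, h: True}


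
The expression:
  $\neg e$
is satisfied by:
  {e: False}


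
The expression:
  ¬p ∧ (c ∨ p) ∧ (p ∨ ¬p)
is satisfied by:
  {c: True, p: False}


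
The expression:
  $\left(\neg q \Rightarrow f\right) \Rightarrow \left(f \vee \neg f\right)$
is always true.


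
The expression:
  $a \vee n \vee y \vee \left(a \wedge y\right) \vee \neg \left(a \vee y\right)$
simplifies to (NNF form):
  $\text{True}$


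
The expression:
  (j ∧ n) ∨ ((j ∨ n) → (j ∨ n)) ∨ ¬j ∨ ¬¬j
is always true.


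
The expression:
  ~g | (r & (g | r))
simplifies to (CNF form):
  r | ~g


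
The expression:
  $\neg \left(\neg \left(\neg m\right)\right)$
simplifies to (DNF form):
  $\neg m$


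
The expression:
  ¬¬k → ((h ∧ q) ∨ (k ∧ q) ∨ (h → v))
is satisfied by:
  {q: True, v: True, h: False, k: False}
  {q: True, h: False, k: False, v: False}
  {v: True, h: False, k: False, q: False}
  {v: False, h: False, k: False, q: False}
  {q: True, k: True, v: True, h: False}
  {q: True, k: True, v: False, h: False}
  {k: True, v: True, q: False, h: False}
  {k: True, q: False, h: False, v: False}
  {v: True, q: True, h: True, k: False}
  {q: True, h: True, v: False, k: False}
  {v: True, h: True, q: False, k: False}
  {h: True, q: False, k: False, v: False}
  {q: True, k: True, h: True, v: True}
  {q: True, k: True, h: True, v: False}
  {k: True, h: True, v: True, q: False}


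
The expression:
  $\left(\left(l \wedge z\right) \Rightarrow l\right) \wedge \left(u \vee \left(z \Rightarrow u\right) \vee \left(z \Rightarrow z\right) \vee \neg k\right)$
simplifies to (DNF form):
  $\text{True}$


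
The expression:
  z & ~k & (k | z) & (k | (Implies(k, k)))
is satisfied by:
  {z: True, k: False}


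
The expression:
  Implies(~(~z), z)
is always true.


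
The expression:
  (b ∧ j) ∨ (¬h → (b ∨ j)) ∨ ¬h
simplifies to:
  True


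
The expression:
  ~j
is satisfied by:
  {j: False}


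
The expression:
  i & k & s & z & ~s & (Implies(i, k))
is never true.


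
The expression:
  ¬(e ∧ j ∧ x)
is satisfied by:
  {e: False, x: False, j: False}
  {j: True, e: False, x: False}
  {x: True, e: False, j: False}
  {j: True, x: True, e: False}
  {e: True, j: False, x: False}
  {j: True, e: True, x: False}
  {x: True, e: True, j: False}


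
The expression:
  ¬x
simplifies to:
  ¬x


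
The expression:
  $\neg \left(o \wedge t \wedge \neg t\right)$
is always true.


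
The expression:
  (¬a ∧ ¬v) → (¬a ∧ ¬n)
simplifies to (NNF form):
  a ∨ v ∨ ¬n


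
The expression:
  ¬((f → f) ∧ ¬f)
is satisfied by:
  {f: True}


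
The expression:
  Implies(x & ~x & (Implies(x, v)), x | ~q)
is always true.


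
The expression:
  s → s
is always true.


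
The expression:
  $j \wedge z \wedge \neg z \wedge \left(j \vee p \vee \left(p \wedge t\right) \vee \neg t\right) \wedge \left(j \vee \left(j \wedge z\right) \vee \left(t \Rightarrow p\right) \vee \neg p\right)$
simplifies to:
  $\text{False}$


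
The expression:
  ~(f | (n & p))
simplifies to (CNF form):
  ~f & (~n | ~p)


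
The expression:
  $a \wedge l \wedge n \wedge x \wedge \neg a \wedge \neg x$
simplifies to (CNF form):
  $\text{False}$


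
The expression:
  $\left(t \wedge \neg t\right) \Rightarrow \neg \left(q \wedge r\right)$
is always true.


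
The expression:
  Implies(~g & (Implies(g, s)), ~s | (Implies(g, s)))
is always true.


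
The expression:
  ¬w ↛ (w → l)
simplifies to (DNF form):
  False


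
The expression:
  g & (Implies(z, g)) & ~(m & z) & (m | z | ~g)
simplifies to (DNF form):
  (g & m & ~m) | (g & m & ~z) | (g & z & ~m) | (g & z & ~z)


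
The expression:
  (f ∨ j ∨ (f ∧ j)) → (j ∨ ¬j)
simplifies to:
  True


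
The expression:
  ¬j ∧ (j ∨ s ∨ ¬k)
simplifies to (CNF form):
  ¬j ∧ (s ∨ ¬k)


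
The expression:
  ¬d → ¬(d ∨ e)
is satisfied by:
  {d: True, e: False}
  {e: False, d: False}
  {e: True, d: True}


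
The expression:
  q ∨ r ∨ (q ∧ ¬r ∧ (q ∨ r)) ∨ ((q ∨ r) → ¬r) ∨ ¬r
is always true.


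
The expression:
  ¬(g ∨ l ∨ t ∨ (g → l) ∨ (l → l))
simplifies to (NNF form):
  False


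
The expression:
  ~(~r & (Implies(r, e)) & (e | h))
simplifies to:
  r | (~e & ~h)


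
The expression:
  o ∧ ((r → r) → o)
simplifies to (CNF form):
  o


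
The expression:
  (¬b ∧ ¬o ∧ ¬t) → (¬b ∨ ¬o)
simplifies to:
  True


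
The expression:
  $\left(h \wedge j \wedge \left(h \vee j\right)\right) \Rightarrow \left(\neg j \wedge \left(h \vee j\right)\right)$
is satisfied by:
  {h: False, j: False}
  {j: True, h: False}
  {h: True, j: False}


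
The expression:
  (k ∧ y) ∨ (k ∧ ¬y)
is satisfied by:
  {k: True}


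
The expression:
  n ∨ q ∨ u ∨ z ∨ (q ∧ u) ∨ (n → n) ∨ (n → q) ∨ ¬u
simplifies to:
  True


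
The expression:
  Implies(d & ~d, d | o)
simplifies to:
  True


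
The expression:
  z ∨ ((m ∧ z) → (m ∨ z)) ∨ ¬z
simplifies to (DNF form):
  True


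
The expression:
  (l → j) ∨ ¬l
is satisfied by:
  {j: True, l: False}
  {l: False, j: False}
  {l: True, j: True}


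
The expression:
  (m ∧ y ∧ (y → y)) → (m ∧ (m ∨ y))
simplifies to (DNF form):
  True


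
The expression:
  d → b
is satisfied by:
  {b: True, d: False}
  {d: False, b: False}
  {d: True, b: True}


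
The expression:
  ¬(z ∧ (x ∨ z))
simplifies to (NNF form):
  ¬z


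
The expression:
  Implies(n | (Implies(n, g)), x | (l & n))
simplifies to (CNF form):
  (l | x) & (n | x)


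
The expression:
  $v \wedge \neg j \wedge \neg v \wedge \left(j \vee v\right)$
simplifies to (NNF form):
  $\text{False}$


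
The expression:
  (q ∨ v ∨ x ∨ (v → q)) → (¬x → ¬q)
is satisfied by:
  {x: True, q: False}
  {q: False, x: False}
  {q: True, x: True}


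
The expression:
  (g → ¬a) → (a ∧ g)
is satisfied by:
  {a: True, g: True}


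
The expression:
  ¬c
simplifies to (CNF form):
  ¬c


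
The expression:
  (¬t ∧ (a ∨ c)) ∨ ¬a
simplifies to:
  ¬a ∨ ¬t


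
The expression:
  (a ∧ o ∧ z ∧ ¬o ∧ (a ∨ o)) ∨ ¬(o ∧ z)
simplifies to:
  ¬o ∨ ¬z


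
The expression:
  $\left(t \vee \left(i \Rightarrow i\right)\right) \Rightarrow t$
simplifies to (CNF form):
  $t$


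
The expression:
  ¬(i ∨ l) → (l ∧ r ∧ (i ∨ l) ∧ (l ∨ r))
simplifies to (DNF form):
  i ∨ l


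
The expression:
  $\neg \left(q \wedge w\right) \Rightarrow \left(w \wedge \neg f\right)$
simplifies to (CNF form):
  $w \wedge \left(q \vee \neg f\right)$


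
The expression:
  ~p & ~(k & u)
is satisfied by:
  {p: False, u: False, k: False}
  {k: True, p: False, u: False}
  {u: True, p: False, k: False}


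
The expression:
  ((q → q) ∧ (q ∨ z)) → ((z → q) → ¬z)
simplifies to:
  ¬q ∨ ¬z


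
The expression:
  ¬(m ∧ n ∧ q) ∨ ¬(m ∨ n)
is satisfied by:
  {m: False, q: False, n: False}
  {n: True, m: False, q: False}
  {q: True, m: False, n: False}
  {n: True, q: True, m: False}
  {m: True, n: False, q: False}
  {n: True, m: True, q: False}
  {q: True, m: True, n: False}


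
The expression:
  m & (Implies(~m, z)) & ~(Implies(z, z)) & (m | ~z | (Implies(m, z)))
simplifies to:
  False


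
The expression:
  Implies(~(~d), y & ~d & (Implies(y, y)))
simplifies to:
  ~d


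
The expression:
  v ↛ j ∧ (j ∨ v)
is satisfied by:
  {v: True, j: False}


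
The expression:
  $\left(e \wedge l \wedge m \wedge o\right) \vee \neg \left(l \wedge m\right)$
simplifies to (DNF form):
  $\left(e \wedge o\right) \vee \neg l \vee \neg m$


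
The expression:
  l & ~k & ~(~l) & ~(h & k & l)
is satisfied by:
  {l: True, k: False}


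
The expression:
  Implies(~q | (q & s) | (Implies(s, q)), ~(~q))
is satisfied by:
  {q: True}


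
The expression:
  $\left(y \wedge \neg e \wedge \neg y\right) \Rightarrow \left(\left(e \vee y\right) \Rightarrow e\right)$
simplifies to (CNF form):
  $\text{True}$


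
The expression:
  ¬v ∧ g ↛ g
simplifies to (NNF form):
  False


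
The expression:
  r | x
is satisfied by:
  {r: True, x: True}
  {r: True, x: False}
  {x: True, r: False}


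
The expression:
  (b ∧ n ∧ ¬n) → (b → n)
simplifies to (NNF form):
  True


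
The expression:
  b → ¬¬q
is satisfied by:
  {q: True, b: False}
  {b: False, q: False}
  {b: True, q: True}


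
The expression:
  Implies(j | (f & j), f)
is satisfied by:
  {f: True, j: False}
  {j: False, f: False}
  {j: True, f: True}


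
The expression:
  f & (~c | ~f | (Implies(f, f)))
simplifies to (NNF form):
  f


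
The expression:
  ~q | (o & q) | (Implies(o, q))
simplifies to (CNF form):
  True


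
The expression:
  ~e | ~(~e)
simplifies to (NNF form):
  True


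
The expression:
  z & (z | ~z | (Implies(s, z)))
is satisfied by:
  {z: True}


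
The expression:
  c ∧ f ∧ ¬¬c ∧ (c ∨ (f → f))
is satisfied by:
  {c: True, f: True}


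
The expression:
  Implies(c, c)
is always true.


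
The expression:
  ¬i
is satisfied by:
  {i: False}


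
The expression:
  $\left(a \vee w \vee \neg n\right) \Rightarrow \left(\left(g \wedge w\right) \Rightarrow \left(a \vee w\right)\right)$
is always true.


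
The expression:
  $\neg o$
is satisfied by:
  {o: False}


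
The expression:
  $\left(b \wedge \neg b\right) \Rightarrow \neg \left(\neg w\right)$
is always true.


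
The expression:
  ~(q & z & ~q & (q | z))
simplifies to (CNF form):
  True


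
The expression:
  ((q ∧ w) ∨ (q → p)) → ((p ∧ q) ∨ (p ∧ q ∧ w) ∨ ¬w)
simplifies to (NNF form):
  (p ∧ q) ∨ ¬w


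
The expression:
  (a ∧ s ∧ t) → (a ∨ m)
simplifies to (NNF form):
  True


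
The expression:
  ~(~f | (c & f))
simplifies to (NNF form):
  f & ~c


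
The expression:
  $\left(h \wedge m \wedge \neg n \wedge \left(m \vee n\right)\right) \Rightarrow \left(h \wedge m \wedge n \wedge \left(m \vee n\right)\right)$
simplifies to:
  $n \vee \neg h \vee \neg m$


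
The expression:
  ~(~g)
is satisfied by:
  {g: True}


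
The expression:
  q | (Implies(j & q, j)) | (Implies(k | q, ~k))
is always true.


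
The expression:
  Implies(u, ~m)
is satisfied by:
  {u: False, m: False}
  {m: True, u: False}
  {u: True, m: False}


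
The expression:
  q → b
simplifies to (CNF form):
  b ∨ ¬q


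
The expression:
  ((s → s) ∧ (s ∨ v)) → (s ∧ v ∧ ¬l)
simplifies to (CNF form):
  (s ∨ ¬v) ∧ (v ∨ ¬s) ∧ (¬l ∨ ¬v)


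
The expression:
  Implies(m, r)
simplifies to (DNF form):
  r | ~m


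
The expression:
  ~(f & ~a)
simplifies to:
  a | ~f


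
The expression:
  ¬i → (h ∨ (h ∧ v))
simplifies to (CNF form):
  h ∨ i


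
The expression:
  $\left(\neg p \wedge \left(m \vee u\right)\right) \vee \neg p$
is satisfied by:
  {p: False}


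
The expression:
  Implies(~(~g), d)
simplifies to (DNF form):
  d | ~g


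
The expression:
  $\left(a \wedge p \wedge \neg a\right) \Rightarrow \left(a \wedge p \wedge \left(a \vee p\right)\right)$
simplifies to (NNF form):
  $\text{True}$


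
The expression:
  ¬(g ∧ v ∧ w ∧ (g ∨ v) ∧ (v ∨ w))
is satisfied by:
  {w: False, v: False, g: False}
  {g: True, w: False, v: False}
  {v: True, w: False, g: False}
  {g: True, v: True, w: False}
  {w: True, g: False, v: False}
  {g: True, w: True, v: False}
  {v: True, w: True, g: False}


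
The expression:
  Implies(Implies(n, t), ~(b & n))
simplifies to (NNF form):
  ~b | ~n | ~t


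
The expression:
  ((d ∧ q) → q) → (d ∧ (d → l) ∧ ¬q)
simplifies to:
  d ∧ l ∧ ¬q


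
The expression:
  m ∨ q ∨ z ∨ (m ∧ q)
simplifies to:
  m ∨ q ∨ z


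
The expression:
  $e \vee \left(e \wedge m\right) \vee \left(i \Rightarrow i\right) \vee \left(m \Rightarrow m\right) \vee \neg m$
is always true.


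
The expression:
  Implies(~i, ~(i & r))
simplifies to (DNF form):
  True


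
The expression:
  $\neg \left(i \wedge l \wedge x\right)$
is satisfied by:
  {l: False, x: False, i: False}
  {i: True, l: False, x: False}
  {x: True, l: False, i: False}
  {i: True, x: True, l: False}
  {l: True, i: False, x: False}
  {i: True, l: True, x: False}
  {x: True, l: True, i: False}


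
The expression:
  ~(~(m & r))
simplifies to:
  m & r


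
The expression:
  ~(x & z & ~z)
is always true.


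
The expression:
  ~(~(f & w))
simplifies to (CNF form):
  f & w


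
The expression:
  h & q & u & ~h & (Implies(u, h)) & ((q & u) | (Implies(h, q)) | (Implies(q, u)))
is never true.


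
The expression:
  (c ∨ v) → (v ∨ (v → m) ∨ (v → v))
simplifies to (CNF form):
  True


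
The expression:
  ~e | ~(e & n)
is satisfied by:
  {e: False, n: False}
  {n: True, e: False}
  {e: True, n: False}


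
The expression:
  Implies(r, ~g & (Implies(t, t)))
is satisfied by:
  {g: False, r: False}
  {r: True, g: False}
  {g: True, r: False}


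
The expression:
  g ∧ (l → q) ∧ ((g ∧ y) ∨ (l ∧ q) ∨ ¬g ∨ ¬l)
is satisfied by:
  {q: True, g: True, l: False}
  {g: True, l: False, q: False}
  {q: True, l: True, g: True}


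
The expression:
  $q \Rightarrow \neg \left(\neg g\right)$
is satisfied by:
  {g: True, q: False}
  {q: False, g: False}
  {q: True, g: True}


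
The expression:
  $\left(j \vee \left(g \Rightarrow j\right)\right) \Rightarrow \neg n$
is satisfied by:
  {g: True, j: False, n: False}
  {j: False, n: False, g: False}
  {g: True, j: True, n: False}
  {j: True, g: False, n: False}
  {n: True, g: True, j: False}


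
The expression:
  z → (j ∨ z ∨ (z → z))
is always true.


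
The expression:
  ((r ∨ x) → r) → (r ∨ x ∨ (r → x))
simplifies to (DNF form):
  True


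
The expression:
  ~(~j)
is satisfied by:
  {j: True}


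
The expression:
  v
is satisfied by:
  {v: True}


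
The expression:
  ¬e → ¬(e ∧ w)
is always true.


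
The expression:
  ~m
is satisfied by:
  {m: False}


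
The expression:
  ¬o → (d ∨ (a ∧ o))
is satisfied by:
  {d: True, o: True}
  {d: True, o: False}
  {o: True, d: False}


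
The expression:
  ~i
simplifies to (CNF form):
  ~i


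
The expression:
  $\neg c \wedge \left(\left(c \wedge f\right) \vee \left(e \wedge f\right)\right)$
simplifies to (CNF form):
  $e \wedge f \wedge \neg c$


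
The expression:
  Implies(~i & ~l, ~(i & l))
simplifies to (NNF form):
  True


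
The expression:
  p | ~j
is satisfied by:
  {p: True, j: False}
  {j: False, p: False}
  {j: True, p: True}


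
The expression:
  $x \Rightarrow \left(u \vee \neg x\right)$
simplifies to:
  $u \vee \neg x$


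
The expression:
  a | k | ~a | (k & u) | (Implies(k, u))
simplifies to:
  True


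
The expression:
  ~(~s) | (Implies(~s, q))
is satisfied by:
  {q: True, s: True}
  {q: True, s: False}
  {s: True, q: False}
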